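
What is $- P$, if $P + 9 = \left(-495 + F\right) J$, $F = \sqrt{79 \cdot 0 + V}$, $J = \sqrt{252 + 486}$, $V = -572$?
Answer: $9 + 1485 \sqrt{82} - 6 i \sqrt{11726} \approx 13456.0 - 649.72 i$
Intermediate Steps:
$J = 3 \sqrt{82}$ ($J = \sqrt{738} = 3 \sqrt{82} \approx 27.166$)
$F = 2 i \sqrt{143}$ ($F = \sqrt{79 \cdot 0 - 572} = \sqrt{0 - 572} = \sqrt{-572} = 2 i \sqrt{143} \approx 23.917 i$)
$P = -9 + 3 \sqrt{82} \left(-495 + 2 i \sqrt{143}\right)$ ($P = -9 + \left(-495 + 2 i \sqrt{143}\right) 3 \sqrt{82} = -9 + 3 \sqrt{82} \left(-495 + 2 i \sqrt{143}\right) \approx -13456.0 + 649.72 i$)
$- P = - (-9 - 1485 \sqrt{82} + 6 i \sqrt{11726}) = 9 + 1485 \sqrt{82} - 6 i \sqrt{11726}$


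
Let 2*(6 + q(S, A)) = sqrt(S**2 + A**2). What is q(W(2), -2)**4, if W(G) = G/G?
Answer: (12 - sqrt(5))**4/16 ≈ 568.04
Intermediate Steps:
W(G) = 1
q(S, A) = -6 + sqrt(A**2 + S**2)/2 (q(S, A) = -6 + sqrt(S**2 + A**2)/2 = -6 + sqrt(A**2 + S**2)/2)
q(W(2), -2)**4 = (-6 + sqrt((-2)**2 + 1**2)/2)**4 = (-6 + sqrt(4 + 1)/2)**4 = (-6 + sqrt(5)/2)**4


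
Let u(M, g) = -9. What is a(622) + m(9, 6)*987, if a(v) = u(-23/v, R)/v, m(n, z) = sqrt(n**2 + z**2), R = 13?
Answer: -9/622 + 2961*sqrt(13) ≈ 10676.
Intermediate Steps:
a(v) = -9/v
a(622) + m(9, 6)*987 = -9/622 + sqrt(9**2 + 6**2)*987 = -9*1/622 + sqrt(81 + 36)*987 = -9/622 + sqrt(117)*987 = -9/622 + (3*sqrt(13))*987 = -9/622 + 2961*sqrt(13)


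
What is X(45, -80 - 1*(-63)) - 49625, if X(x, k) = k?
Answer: -49642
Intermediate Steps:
X(45, -80 - 1*(-63)) - 49625 = (-80 - 1*(-63)) - 49625 = (-80 + 63) - 49625 = -17 - 49625 = -49642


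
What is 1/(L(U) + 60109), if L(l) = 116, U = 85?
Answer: 1/60225 ≈ 1.6604e-5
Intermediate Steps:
1/(L(U) + 60109) = 1/(116 + 60109) = 1/60225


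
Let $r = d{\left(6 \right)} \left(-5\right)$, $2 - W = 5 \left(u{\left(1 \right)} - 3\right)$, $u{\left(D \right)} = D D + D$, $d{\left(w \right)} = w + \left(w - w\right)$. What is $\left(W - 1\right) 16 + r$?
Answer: $66$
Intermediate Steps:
$d{\left(w \right)} = w$ ($d{\left(w \right)} = w + 0 = w$)
$u{\left(D \right)} = D + D^{2}$ ($u{\left(D \right)} = D^{2} + D = D + D^{2}$)
$W = 7$ ($W = 2 - 5 \left(1 \left(1 + 1\right) - 3\right) = 2 - 5 \left(1 \cdot 2 - 3\right) = 2 - 5 \left(2 - 3\right) = 2 - 5 \left(-1\right) = 2 - -5 = 2 + 5 = 7$)
$r = -30$ ($r = 6 \left(-5\right) = -30$)
$\left(W - 1\right) 16 + r = \left(7 - 1\right) 16 - 30 = 6 \cdot 16 - 30 = 96 - 30 = 66$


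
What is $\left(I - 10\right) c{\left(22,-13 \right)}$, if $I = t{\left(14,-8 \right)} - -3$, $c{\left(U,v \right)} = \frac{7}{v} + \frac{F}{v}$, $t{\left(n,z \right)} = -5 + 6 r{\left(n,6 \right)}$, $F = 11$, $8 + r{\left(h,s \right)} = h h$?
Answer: $- \frac{20088}{13} \approx -1545.2$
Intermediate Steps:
$r{\left(h,s \right)} = -8 + h^{2}$ ($r{\left(h,s \right)} = -8 + h h = -8 + h^{2}$)
$t{\left(n,z \right)} = -53 + 6 n^{2}$ ($t{\left(n,z \right)} = -5 + 6 \left(-8 + n^{2}\right) = -5 + \left(-48 + 6 n^{2}\right) = -53 + 6 n^{2}$)
$c{\left(U,v \right)} = \frac{18}{v}$ ($c{\left(U,v \right)} = \frac{7}{v} + \frac{11}{v} = \frac{18}{v}$)
$I = 1126$ ($I = \left(-53 + 6 \cdot 14^{2}\right) - -3 = \left(-53 + 6 \cdot 196\right) + 3 = \left(-53 + 1176\right) + 3 = 1123 + 3 = 1126$)
$\left(I - 10\right) c{\left(22,-13 \right)} = \left(1126 - 10\right) \frac{18}{-13} = 1116 \cdot 18 \left(- \frac{1}{13}\right) = 1116 \left(- \frac{18}{13}\right) = - \frac{20088}{13}$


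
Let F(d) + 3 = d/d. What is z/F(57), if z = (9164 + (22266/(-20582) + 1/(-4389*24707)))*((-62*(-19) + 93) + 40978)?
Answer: -72001603181752462033/371981995231 ≈ -1.9356e+8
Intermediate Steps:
F(d) = -2 (F(d) = -3 + d/d = -3 + 1 = -2)
z = 144003206363504924066/371981995231 (z = (9164 + (22266*(-1/20582) - 1/4389*1/24707))*((1178 + 93) + 40978) = (9164 + (-11133/10291 - 1/108439023))*(1271 + 40978) = (9164 - 1207251653350/1115945985693)*42249 = (10225321761237302/1115945985693)*42249 = 144003206363504924066/371981995231 ≈ 3.8712e+8)
z/F(57) = (144003206363504924066/371981995231)/(-2) = (144003206363504924066/371981995231)*(-1/2) = -72001603181752462033/371981995231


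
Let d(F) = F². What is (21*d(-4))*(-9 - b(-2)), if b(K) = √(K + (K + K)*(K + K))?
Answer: -3024 - 336*√14 ≈ -4281.2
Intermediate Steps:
b(K) = √(K + 4*K²) (b(K) = √(K + (2*K)*(2*K)) = √(K + 4*K²))
(21*d(-4))*(-9 - b(-2)) = (21*(-4)²)*(-9 - √(-2*(1 + 4*(-2)))) = (21*16)*(-9 - √(-2*(1 - 8))) = 336*(-9 - √(-2*(-7))) = 336*(-9 - √14) = -3024 - 336*√14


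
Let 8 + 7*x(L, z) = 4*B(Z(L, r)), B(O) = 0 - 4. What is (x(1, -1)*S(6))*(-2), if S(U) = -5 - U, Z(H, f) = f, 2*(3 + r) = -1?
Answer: -528/7 ≈ -75.429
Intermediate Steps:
r = -7/2 (r = -3 + (½)*(-1) = -3 - ½ = -7/2 ≈ -3.5000)
B(O) = -4
x(L, z) = -24/7 (x(L, z) = -8/7 + (4*(-4))/7 = -8/7 + (⅐)*(-16) = -8/7 - 16/7 = -24/7)
(x(1, -1)*S(6))*(-2) = -24*(-5 - 1*6)/7*(-2) = -24*(-5 - 6)/7*(-2) = -24/7*(-11)*(-2) = (264/7)*(-2) = -528/7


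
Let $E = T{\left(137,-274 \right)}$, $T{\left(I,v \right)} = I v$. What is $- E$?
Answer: $37538$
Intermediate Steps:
$E = -37538$ ($E = 137 \left(-274\right) = -37538$)
$- E = \left(-1\right) \left(-37538\right) = 37538$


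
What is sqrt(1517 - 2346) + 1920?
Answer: 1920 + I*sqrt(829) ≈ 1920.0 + 28.792*I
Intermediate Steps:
sqrt(1517 - 2346) + 1920 = sqrt(-829) + 1920 = I*sqrt(829) + 1920 = 1920 + I*sqrt(829)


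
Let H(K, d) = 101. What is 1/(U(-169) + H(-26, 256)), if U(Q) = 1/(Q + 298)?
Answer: 129/13030 ≈ 0.0099002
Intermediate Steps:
U(Q) = 1/(298 + Q)
1/(U(-169) + H(-26, 256)) = 1/(1/(298 - 169) + 101) = 1/(1/129 + 101) = 1/(13030/129) = 129/13030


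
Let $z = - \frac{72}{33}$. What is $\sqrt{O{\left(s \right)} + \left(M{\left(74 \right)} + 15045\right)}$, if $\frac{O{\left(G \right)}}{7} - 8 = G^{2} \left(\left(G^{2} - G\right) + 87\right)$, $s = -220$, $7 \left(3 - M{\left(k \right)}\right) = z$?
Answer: $\frac{2 \sqrt{24460010502466}}{77} \approx 1.2846 \cdot 10^{5}$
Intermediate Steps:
$z = - \frac{24}{11}$ ($z = \left(-72\right) \frac{1}{33} = - \frac{24}{11} \approx -2.1818$)
$M{\left(k \right)} = \frac{255}{77}$ ($M{\left(k \right)} = 3 - - \frac{24}{77} = 3 + \frac{24}{77} = \frac{255}{77}$)
$O{\left(G \right)} = 56 + 7 G^{2} \left(87 + G^{2} - G\right)$ ($O{\left(G \right)} = 56 + 7 G^{2} \left(\left(G^{2} - G\right) + 87\right) = 56 + 7 G^{2} \left(87 + G^{2} - G\right)$)
$\sqrt{O{\left(s \right)} + \left(M{\left(74 \right)} + 15045\right)} = \sqrt{\left(56 - 7 \left(-220\right)^{3} + 7 \left(-220\right)^{4} + 609 \left(-220\right)^{2}\right) + \left(\frac{255}{77} + 15045\right)} = \sqrt{\left(56 - -74536000 + 7 \cdot 2342560000 + 609 \cdot 48400\right) + \frac{1158720}{77}} = \sqrt{\left(56 + 74536000 + 16397920000 + 29475600\right) + \frac{1158720}{77}} = \sqrt{16501931656 + \frac{1158720}{77}} = \sqrt{\frac{1270649896232}{77}} = \frac{2 \sqrt{24460010502466}}{77}$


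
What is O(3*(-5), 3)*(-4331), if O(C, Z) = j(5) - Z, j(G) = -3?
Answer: 25986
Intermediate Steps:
O(C, Z) = -3 - Z
O(3*(-5), 3)*(-4331) = (-3 - 1*3)*(-4331) = (-3 - 3)*(-4331) = -6*(-4331) = 25986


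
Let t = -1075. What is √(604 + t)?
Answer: I*√471 ≈ 21.703*I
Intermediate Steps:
√(604 + t) = √(604 - 1075) = √(-471) = I*√471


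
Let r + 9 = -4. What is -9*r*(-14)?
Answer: -1638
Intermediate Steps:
r = -13 (r = -9 - 4 = -13)
-9*r*(-14) = -9*(-13)*(-14) = 117*(-14) = -1638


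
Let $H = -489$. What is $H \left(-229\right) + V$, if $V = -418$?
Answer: $111563$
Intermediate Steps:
$H \left(-229\right) + V = \left(-489\right) \left(-229\right) - 418 = 111981 - 418 = 111563$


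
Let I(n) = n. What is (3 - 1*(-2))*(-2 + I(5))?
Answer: 15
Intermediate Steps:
(3 - 1*(-2))*(-2 + I(5)) = (3 - 1*(-2))*(-2 + 5) = (3 + 2)*3 = 5*3 = 15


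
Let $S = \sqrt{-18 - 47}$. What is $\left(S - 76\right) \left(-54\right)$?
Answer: $4104 - 54 i \sqrt{65} \approx 4104.0 - 435.36 i$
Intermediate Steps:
$S = i \sqrt{65}$ ($S = \sqrt{-65} = i \sqrt{65} \approx 8.0623 i$)
$\left(S - 76\right) \left(-54\right) = \left(i \sqrt{65} - 76\right) \left(-54\right) = \left(-76 + i \sqrt{65}\right) \left(-54\right) = 4104 - 54 i \sqrt{65}$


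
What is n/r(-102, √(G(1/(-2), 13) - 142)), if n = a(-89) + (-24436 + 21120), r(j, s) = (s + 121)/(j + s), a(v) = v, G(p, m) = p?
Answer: 83078595/29567 - 759315*I*√570/29567 ≈ 2809.8 - 613.13*I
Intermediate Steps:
r(j, s) = (121 + s)/(j + s)
n = -3405 (n = -89 + (-24436 + 21120) = -89 - 3316 = -3405)
n/r(-102, √(G(1/(-2), 13) - 142)) = -3405*(-102 + √(1/(-2) - 142))/(121 + √(1/(-2) - 142)) = -3405*(-102 + √(-½ - 142))/(121 + √(-½ - 142)) = -3405*(-102 + √(-285/2))/(121 + √(-285/2)) = -3405*(-102 + I*√570/2)/(121 + I*√570/2)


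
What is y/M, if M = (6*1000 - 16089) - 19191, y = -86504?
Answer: 10813/3660 ≈ 2.9544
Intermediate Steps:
M = -29280 (M = (6000 - 16089) - 19191 = -10089 - 19191 = -29280)
y/M = -86504/(-29280) = -86504*(-1/29280) = 10813/3660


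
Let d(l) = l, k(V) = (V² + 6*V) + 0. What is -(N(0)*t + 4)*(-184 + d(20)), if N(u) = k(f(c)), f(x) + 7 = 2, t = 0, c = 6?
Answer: 656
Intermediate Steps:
f(x) = -5 (f(x) = -7 + 2 = -5)
k(V) = V² + 6*V
N(u) = -5 (N(u) = -5*(6 - 5) = -5*1 = -5)
-(N(0)*t + 4)*(-184 + d(20)) = -(-5*0 + 4)*(-184 + 20) = -(0 + 4)*(-164) = -4*(-164) = -1*(-656) = 656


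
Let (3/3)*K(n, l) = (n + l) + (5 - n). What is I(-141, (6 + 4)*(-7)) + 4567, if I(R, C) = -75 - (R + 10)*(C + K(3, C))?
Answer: -13193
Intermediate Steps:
K(n, l) = 5 + l (K(n, l) = (n + l) + (5 - n) = (l + n) + (5 - n) = 5 + l)
I(R, C) = -75 - (5 + 2*C)*(10 + R) (I(R, C) = -75 - (R + 10)*(C + (5 + C)) = -75 - (10 + R)*(5 + 2*C) = -75 - (5 + 2*C)*(10 + R))
I(-141, (6 + 4)*(-7)) + 4567 = (-125 - 20*(6 + 4)*(-7) - 1*(6 + 4)*(-7)*(-141) - 1*(-141)*(5 + (6 + 4)*(-7))) + 4567 = (-125 - 200*(-7) - 1*10*(-7)*(-141) - 1*(-141)*(5 + 10*(-7))) + 4567 = (-125 - 20*(-70) - 1*(-70)*(-141) - 1*(-141)*(5 - 70)) + 4567 = (-125 + 1400 - 9870 - 1*(-141)*(-65)) + 4567 = (-125 + 1400 - 9870 - 9165) + 4567 = -17760 + 4567 = -13193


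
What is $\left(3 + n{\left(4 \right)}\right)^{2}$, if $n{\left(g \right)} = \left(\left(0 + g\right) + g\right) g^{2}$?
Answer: $17161$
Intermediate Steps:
$n{\left(g \right)} = 2 g^{3}$ ($n{\left(g \right)} = \left(g + g\right) g^{2} = 2 g g^{2} = 2 g^{3}$)
$\left(3 + n{\left(4 \right)}\right)^{2} = \left(3 + 2 \cdot 4^{3}\right)^{2} = \left(3 + 2 \cdot 64\right)^{2} = \left(3 + 128\right)^{2} = 131^{2} = 17161$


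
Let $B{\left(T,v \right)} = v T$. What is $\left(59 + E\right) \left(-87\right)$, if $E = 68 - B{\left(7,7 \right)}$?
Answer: $-6786$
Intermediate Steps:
$B{\left(T,v \right)} = T v$
$E = 19$ ($E = 68 - 7 \cdot 7 = 68 - 49 = 19$)
$\left(59 + E\right) \left(-87\right) = \left(59 + 19\right) \left(-87\right) = 78 \left(-87\right) = -6786$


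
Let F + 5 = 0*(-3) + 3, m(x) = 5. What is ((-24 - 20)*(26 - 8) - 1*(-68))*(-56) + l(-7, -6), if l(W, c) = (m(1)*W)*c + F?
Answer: 40752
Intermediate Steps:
F = -2 (F = -5 + (0*(-3) + 3) = -5 + (0 + 3) = -5 + 3 = -2)
l(W, c) = -2 + 5*W*c (l(W, c) = (5*W)*c - 2 = 5*W*c - 2 = -2 + 5*W*c)
((-24 - 20)*(26 - 8) - 1*(-68))*(-56) + l(-7, -6) = ((-24 - 20)*(26 - 8) - 1*(-68))*(-56) + (-2 + 5*(-7)*(-6)) = (-44*18 + 68)*(-56) + (-2 + 210) = (-792 + 68)*(-56) + 208 = -724*(-56) + 208 = 40544 + 208 = 40752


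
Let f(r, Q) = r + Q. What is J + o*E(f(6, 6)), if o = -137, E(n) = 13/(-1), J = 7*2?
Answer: 1795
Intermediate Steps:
f(r, Q) = Q + r
J = 14
E(n) = -13 (E(n) = 13*(-1) = -13)
J + o*E(f(6, 6)) = 14 - 137*(-13) = 14 + 1781 = 1795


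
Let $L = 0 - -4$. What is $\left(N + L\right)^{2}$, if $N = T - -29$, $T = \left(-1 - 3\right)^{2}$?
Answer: $2401$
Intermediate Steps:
$T = 16$ ($T = \left(-4\right)^{2} = 16$)
$L = 4$ ($L = 0 + 4 = 4$)
$N = 45$ ($N = 16 - -29 = 16 + 29 = 45$)
$\left(N + L\right)^{2} = \left(45 + 4\right)^{2} = 49^{2} = 2401$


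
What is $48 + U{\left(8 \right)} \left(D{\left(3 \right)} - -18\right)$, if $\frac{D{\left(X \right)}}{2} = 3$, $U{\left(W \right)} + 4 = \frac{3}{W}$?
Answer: $-39$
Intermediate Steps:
$U{\left(W \right)} = -4 + \frac{3}{W}$
$D{\left(X \right)} = 6$ ($D{\left(X \right)} = 2 \cdot 3 = 6$)
$48 + U{\left(8 \right)} \left(D{\left(3 \right)} - -18\right) = 48 + \left(-4 + \frac{3}{8}\right) \left(6 - -18\right) = 48 + \left(-4 + 3 \cdot \frac{1}{8}\right) \left(6 + 18\right) = 48 + \left(-4 + \frac{3}{8}\right) 24 = 48 - 87 = -39$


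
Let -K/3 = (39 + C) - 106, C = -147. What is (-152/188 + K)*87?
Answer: 2621832/47 ≈ 55784.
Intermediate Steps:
K = 642 (K = -3*((39 - 147) - 106) = -3*(-108 - 106) = -3*(-214) = 642)
(-152/188 + K)*87 = (-152/188 + 642)*87 = (-152*1/188 + 642)*87 = (-38/47 + 642)*87 = (30136/47)*87 = 2621832/47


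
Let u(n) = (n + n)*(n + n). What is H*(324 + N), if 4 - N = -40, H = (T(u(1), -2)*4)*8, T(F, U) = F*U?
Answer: -94208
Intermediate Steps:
u(n) = 4*n² (u(n) = (2*n)*(2*n) = 4*n²)
H = -256 (H = (((4*1²)*(-2))*4)*8 = (((4*1)*(-2))*4)*8 = ((4*(-2))*4)*8 = -8*4*8 = -32*8 = -256)
N = 44 (N = 4 - 1*(-40) = 4 + 40 = 44)
H*(324 + N) = -256*(324 + 44) = -256*368 = -94208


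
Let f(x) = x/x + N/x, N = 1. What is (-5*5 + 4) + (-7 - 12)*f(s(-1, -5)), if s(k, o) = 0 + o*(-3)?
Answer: -619/15 ≈ -41.267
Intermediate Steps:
s(k, o) = -3*o (s(k, o) = 0 - 3*o = -3*o)
f(x) = 1 + 1/x (f(x) = x/x + 1/x = 1 + 1/x)
(-5*5 + 4) + (-7 - 12)*f(s(-1, -5)) = (-5*5 + 4) + (-7 - 12)*((1 - 3*(-5))/((-3*(-5)))) = (-25 + 4) - 19*(1 + 15)/15 = -21 - 19*16/15 = -21 - 304/15 = -619/15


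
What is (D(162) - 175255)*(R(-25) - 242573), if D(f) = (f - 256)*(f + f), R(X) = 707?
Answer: 49754496726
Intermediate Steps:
D(f) = 2*f*(-256 + f) (D(f) = (-256 + f)*(2*f) = 2*f*(-256 + f))
(D(162) - 175255)*(R(-25) - 242573) = (2*162*(-256 + 162) - 175255)*(707 - 242573) = (2*162*(-94) - 175255)*(-241866) = (-30456 - 175255)*(-241866) = -205711*(-241866) = 49754496726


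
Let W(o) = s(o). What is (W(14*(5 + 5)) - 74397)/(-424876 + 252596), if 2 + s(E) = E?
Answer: 74259/172280 ≈ 0.43104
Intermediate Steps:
s(E) = -2 + E
W(o) = -2 + o
(W(14*(5 + 5)) - 74397)/(-424876 + 252596) = ((-2 + 14*(5 + 5)) - 74397)/(-424876 + 252596) = ((-2 + 14*10) - 74397)/(-172280) = ((-2 + 140) - 74397)*(-1/172280) = (138 - 74397)*(-1/172280) = -74259*(-1/172280) = 74259/172280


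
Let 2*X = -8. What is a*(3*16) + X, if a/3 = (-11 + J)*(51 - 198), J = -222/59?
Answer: 18437092/59 ≈ 3.1249e+5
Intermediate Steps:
J = -222/59 (J = -222*1/59 = -222/59 ≈ -3.7627)
X = -4 (X = (½)*(-8) = -4)
a = 384111/59 (a = 3*((-11 - 222/59)*(51 - 198)) = 3*(-871/59*(-147)) = 3*(128037/59) = 384111/59 ≈ 6510.4)
a*(3*16) + X = 384111*(3*16)/59 - 4 = (384111/59)*48 - 4 = 18437328/59 - 4 = 18437092/59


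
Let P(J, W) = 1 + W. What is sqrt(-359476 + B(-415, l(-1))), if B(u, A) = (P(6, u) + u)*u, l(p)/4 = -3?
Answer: I*sqrt(15441) ≈ 124.26*I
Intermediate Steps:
l(p) = -12 (l(p) = 4*(-3) = -12)
B(u, A) = u*(1 + 2*u) (B(u, A) = ((1 + u) + u)*u = (1 + 2*u)*u = u*(1 + 2*u))
sqrt(-359476 + B(-415, l(-1))) = sqrt(-359476 - 415*(1 + 2*(-415))) = sqrt(-359476 - 415*(1 - 830)) = sqrt(-359476 - 415*(-829)) = sqrt(-359476 + 344035) = sqrt(-15441) = I*sqrt(15441)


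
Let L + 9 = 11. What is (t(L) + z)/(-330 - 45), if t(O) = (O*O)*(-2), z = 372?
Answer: -364/375 ≈ -0.97067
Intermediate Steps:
L = 2 (L = -9 + 11 = 2)
t(O) = -2*O**2 (t(O) = O**2*(-2) = -2*O**2)
(t(L) + z)/(-330 - 45) = (-2*2**2 + 372)/(-330 - 45) = (-2*4 + 372)/(-375) = (-8 + 372)*(-1/375) = 364*(-1/375) = -364/375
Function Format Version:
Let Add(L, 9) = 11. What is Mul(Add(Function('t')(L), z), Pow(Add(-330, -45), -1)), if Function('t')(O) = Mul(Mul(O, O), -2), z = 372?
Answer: Rational(-364, 375) ≈ -0.97067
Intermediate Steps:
L = 2 (L = Add(-9, 11) = 2)
Function('t')(O) = Mul(-2, Pow(O, 2)) (Function('t')(O) = Mul(Pow(O, 2), -2) = Mul(-2, Pow(O, 2)))
Mul(Add(Function('t')(L), z), Pow(Add(-330, -45), -1)) = Mul(Add(Mul(-2, Pow(2, 2)), 372), Pow(Add(-330, -45), -1)) = Mul(Add(Mul(-2, 4), 372), Pow(-375, -1)) = Mul(Add(-8, 372), Rational(-1, 375)) = Mul(364, Rational(-1, 375)) = Rational(-364, 375)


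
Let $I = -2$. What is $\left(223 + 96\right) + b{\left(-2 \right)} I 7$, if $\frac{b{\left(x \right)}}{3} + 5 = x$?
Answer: $613$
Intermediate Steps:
$b{\left(x \right)} = -15 + 3 x$
$\left(223 + 96\right) + b{\left(-2 \right)} I 7 = \left(223 + 96\right) + \left(-15 + 3 \left(-2\right)\right) \left(-2\right) 7 = 319 + \left(-15 - 6\right) \left(-2\right) 7 = 319 + \left(-21\right) \left(-2\right) 7 = 319 + 42 \cdot 7 = 319 + 294 = 613$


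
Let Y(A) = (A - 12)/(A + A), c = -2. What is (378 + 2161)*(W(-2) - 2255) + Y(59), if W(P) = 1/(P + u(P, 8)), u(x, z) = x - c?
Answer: -337876132/59 ≈ -5.7267e+6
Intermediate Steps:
u(x, z) = 2 + x (u(x, z) = x - 1*(-2) = x + 2 = 2 + x)
Y(A) = (-12 + A)/(2*A) (Y(A) = (-12 + A)/((2*A)) = (-12 + A)*(1/(2*A)) = (-12 + A)/(2*A))
W(P) = 1/(2 + 2*P) (W(P) = 1/(P + (2 + P)) = 1/(2 + 2*P))
(378 + 2161)*(W(-2) - 2255) + Y(59) = (378 + 2161)*(1/(2*(1 - 2)) - 2255) + (½)*(-12 + 59)/59 = 2539*((½)/(-1) - 2255) + (½)*(1/59)*47 = 2539*((½)*(-1) - 2255) + 47/118 = 2539*(-½ - 2255) + 47/118 = 2539*(-4511/2) + 47/118 = -11453429/2 + 47/118 = -337876132/59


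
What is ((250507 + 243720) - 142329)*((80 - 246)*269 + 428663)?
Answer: 135131999082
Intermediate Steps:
((250507 + 243720) - 142329)*((80 - 246)*269 + 428663) = (494227 - 142329)*(-166*269 + 428663) = 351898*(-44654 + 428663) = 351898*384009 = 135131999082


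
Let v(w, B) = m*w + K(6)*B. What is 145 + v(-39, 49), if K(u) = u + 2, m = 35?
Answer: -828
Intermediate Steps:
K(u) = 2 + u
v(w, B) = 8*B + 35*w (v(w, B) = 35*w + (2 + 6)*B = 35*w + 8*B = 8*B + 35*w)
145 + v(-39, 49) = 145 + (8*49 + 35*(-39)) = 145 + (392 - 1365) = 145 - 973 = -828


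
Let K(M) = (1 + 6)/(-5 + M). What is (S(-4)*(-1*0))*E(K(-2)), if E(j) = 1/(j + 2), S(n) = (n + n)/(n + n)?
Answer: 0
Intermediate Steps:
K(M) = 7/(-5 + M)
S(n) = 1 (S(n) = (2*n)/((2*n)) = (2*n)*(1/(2*n)) = 1)
E(j) = 1/(2 + j)
(S(-4)*(-1*0))*E(K(-2)) = (1*(-1*0))/(2 + 7/(-5 - 2)) = (1*0)/(2 + 7/(-7)) = 0/(2 + 7*(-⅐)) = 0/(2 - 1) = 0/1 = 0*1 = 0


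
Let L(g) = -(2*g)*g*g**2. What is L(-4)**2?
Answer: 262144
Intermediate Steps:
L(g) = -2*g**4 (L(g) = -2*g**2*g**2 = -2*g**4)
L(-4)**2 = (-2*(-4)**4)**2 = (-2*256)**2 = (-512)**2 = 262144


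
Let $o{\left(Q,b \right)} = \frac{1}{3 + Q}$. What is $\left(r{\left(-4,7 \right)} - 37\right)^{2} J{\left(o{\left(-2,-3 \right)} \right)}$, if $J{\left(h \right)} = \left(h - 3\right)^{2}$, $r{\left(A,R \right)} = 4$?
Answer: $4356$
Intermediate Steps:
$J{\left(h \right)} = \left(-3 + h\right)^{2}$
$\left(r{\left(-4,7 \right)} - 37\right)^{2} J{\left(o{\left(-2,-3 \right)} \right)} = \left(4 - 37\right)^{2} \left(-3 + \frac{1}{3 - 2}\right)^{2} = \left(-33\right)^{2} \left(-3 + 1^{-1}\right)^{2} = 1089 \left(-3 + 1\right)^{2} = 1089 \left(-2\right)^{2} = 1089 \cdot 4 = 4356$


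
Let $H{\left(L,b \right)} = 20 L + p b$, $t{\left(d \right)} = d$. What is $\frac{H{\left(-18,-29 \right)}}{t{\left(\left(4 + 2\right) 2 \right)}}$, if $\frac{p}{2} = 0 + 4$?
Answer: $- \frac{148}{3} \approx -49.333$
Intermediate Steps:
$p = 8$ ($p = 2 \left(0 + 4\right) = 2 \cdot 4 = 8$)
$H{\left(L,b \right)} = 8 b + 20 L$ ($H{\left(L,b \right)} = 20 L + 8 b = 8 b + 20 L$)
$\frac{H{\left(-18,-29 \right)}}{t{\left(\left(4 + 2\right) 2 \right)}} = \frac{8 \left(-29\right) + 20 \left(-18\right)}{\left(4 + 2\right) 2} = \frac{-232 - 360}{6 \cdot 2} = - \frac{592}{12} = \left(-592\right) \frac{1}{12} = - \frac{148}{3}$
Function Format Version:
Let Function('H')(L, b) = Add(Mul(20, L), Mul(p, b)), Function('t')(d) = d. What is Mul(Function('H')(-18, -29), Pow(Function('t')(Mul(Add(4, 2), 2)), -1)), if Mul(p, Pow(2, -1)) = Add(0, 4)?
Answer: Rational(-148, 3) ≈ -49.333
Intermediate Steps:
p = 8 (p = Mul(2, Add(0, 4)) = Mul(2, 4) = 8)
Function('H')(L, b) = Add(Mul(8, b), Mul(20, L)) (Function('H')(L, b) = Add(Mul(20, L), Mul(8, b)) = Add(Mul(8, b), Mul(20, L)))
Mul(Function('H')(-18, -29), Pow(Function('t')(Mul(Add(4, 2), 2)), -1)) = Mul(Add(Mul(8, -29), Mul(20, -18)), Pow(Mul(Add(4, 2), 2), -1)) = Mul(Add(-232, -360), Pow(Mul(6, 2), -1)) = Mul(-592, Pow(12, -1)) = Mul(-592, Rational(1, 12)) = Rational(-148, 3)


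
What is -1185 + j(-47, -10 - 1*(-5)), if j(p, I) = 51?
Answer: -1134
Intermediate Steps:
-1185 + j(-47, -10 - 1*(-5)) = -1185 + 51 = -1134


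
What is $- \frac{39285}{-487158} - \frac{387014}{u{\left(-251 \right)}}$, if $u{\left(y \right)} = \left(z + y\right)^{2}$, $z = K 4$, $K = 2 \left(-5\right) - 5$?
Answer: $- \frac{61579093909}{15706136306} \approx -3.9207$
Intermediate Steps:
$K = -15$ ($K = -10 - 5 = -15$)
$z = -60$ ($z = \left(-15\right) 4 = -60$)
$u{\left(y \right)} = \left(-60 + y\right)^{2}$
$- \frac{39285}{-487158} - \frac{387014}{u{\left(-251 \right)}} = - \frac{39285}{-487158} - \frac{387014}{\left(-60 - 251\right)^{2}} = \left(-39285\right) \left(- \frac{1}{487158}\right) - \frac{387014}{\left(-311\right)^{2}} = \frac{13095}{162386} - \frac{387014}{96721} = - \frac{61579093909}{15706136306}$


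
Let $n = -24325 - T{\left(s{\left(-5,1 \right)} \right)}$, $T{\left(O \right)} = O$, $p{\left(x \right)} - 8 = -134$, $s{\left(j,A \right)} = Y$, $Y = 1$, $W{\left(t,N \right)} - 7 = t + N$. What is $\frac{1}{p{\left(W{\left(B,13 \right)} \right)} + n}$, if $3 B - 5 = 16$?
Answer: $- \frac{1}{24452} \approx -4.0896 \cdot 10^{-5}$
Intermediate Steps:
$B = 7$ ($B = \frac{5}{3} + \frac{1}{3} \cdot 16 = \frac{5}{3} + \frac{16}{3} = 7$)
$W{\left(t,N \right)} = 7 + N + t$ ($W{\left(t,N \right)} = 7 + \left(t + N\right) = 7 + \left(N + t\right) = 7 + N + t$)
$s{\left(j,A \right)} = 1$
$p{\left(x \right)} = -126$ ($p{\left(x \right)} = 8 - 134 = -126$)
$n = -24326$ ($n = -24325 - 1 = -24326$)
$\frac{1}{p{\left(W{\left(B,13 \right)} \right)} + n} = \frac{1}{-126 - 24326} = \frac{1}{-24452} = - \frac{1}{24452}$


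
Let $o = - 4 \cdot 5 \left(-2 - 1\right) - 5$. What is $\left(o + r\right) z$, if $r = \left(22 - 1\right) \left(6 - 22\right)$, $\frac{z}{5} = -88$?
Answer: $123640$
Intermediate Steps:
$z = -440$ ($z = 5 \left(-88\right) = -440$)
$r = -336$ ($r = 21 \left(-16\right) = -336$)
$o = 55$ ($o = - 4 \cdot 5 \left(-3\right) - 5 = \left(-4\right) \left(-15\right) - 5 = 60 - 5 = 55$)
$\left(o + r\right) z = \left(55 - 336\right) \left(-440\right) = \left(-281\right) \left(-440\right) = 123640$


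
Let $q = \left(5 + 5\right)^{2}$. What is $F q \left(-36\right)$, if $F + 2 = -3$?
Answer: $18000$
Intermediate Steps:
$F = -5$ ($F = -2 - 3 = -5$)
$q = 100$ ($q = 10^{2} = 100$)
$F q \left(-36\right) = \left(-5\right) 100 \left(-36\right) = \left(-500\right) \left(-36\right) = 18000$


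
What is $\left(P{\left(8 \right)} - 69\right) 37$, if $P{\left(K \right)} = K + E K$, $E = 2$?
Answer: $-1665$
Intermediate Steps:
$P{\left(K \right)} = 3 K$ ($P{\left(K \right)} = K + 2 K = 3 K$)
$\left(P{\left(8 \right)} - 69\right) 37 = \left(3 \cdot 8 - 69\right) 37 = \left(24 - 69\right) 37 = \left(-45\right) 37 = -1665$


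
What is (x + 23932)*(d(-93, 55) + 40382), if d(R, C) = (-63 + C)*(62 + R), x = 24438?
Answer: 1965273100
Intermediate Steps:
(x + 23932)*(d(-93, 55) + 40382) = (24438 + 23932)*((-3906 - 63*(-93) + 62*55 + 55*(-93)) + 40382) = 48370*((-3906 + 5859 + 3410 - 5115) + 40382) = 48370*(248 + 40382) = 48370*40630 = 1965273100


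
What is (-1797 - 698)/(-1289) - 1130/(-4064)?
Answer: 5798125/2619248 ≈ 2.2137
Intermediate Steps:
(-1797 - 698)/(-1289) - 1130/(-4064) = -2495*(-1/1289) - 1130*(-1/4064) = 2495/1289 + 565/2032 = 5798125/2619248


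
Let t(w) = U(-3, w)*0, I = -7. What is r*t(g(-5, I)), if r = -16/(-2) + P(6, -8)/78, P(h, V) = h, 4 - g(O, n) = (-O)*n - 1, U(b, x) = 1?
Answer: 0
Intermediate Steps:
g(O, n) = 5 + O*n (g(O, n) = 4 - ((-O)*n - 1) = 4 - (-O*n - 1) = 4 - (-1 - O*n) = 4 + (1 + O*n) = 5 + O*n)
r = 105/13 (r = -16/(-2) + 6/78 = -16*(-½) + 6*(1/78) = 8 + 1/13 = 105/13 ≈ 8.0769)
t(w) = 0 (t(w) = 1*0 = 0)
r*t(g(-5, I)) = (105/13)*0 = 0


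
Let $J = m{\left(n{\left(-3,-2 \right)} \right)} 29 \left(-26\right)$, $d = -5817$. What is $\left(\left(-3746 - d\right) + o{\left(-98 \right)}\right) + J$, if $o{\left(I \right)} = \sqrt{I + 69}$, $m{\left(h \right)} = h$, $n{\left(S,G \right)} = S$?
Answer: $4333 + i \sqrt{29} \approx 4333.0 + 5.3852 i$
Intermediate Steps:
$o{\left(I \right)} = \sqrt{69 + I}$
$J = 2262$ ($J = \left(-3\right) 29 \left(-26\right) = \left(-87\right) \left(-26\right) = 2262$)
$\left(\left(-3746 - d\right) + o{\left(-98 \right)}\right) + J = \left(\left(-3746 - -5817\right) + \sqrt{69 - 98}\right) + 2262 = \left(\left(-3746 + 5817\right) + \sqrt{-29}\right) + 2262 = \left(2071 + i \sqrt{29}\right) + 2262 = 4333 + i \sqrt{29}$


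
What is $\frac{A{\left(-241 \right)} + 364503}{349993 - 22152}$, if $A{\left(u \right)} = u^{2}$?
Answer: $\frac{422584}{327841} \approx 1.289$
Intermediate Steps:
$\frac{A{\left(-241 \right)} + 364503}{349993 - 22152} = \frac{\left(-241\right)^{2} + 364503}{349993 - 22152} = \frac{58081 + 364503}{327841} = 422584 \cdot \frac{1}{327841} = \frac{422584}{327841}$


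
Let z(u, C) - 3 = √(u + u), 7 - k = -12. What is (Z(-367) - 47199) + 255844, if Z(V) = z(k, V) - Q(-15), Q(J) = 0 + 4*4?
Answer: 208632 + √38 ≈ 2.0864e+5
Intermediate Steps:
Q(J) = 16 (Q(J) = 0 + 16 = 16)
k = 19 (k = 7 - 1*(-12) = 7 + 12 = 19)
z(u, C) = 3 + √2*√u (z(u, C) = 3 + √(u + u) = 3 + √(2*u) = 3 + √2*√u)
Z(V) = -13 + √38 (Z(V) = (3 + √2*√19) - 1*16 = (3 + √38) - 16 = -13 + √38)
(Z(-367) - 47199) + 255844 = ((-13 + √38) - 47199) + 255844 = (-47212 + √38) + 255844 = 208632 + √38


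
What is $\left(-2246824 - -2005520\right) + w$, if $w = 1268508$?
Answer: $1027204$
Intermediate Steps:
$\left(-2246824 - -2005520\right) + w = \left(-2246824 - -2005520\right) + 1268508 = \left(-2246824 + 2005520\right) + 1268508 = -241304 + 1268508 = 1027204$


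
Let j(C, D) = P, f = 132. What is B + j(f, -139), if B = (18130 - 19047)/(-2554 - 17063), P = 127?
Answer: 2492276/19617 ≈ 127.05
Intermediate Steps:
j(C, D) = 127
B = 917/19617 (B = -917/(-19617) = -917*(-1/19617) = 917/19617 ≈ 0.046745)
B + j(f, -139) = 917/19617 + 127 = 2492276/19617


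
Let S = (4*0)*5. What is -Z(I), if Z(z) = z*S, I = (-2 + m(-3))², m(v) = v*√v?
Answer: 0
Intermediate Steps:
m(v) = v^(3/2)
S = 0 (S = 0*5 = 0)
I = (-2 - 3*I*√3)² (I = (-2 + (-3)^(3/2))² = (-2 - 3*I*√3)² ≈ -23.0 + 20.785*I)
Z(z) = 0 (Z(z) = z*0 = 0)
-Z(I) = -1*0 = 0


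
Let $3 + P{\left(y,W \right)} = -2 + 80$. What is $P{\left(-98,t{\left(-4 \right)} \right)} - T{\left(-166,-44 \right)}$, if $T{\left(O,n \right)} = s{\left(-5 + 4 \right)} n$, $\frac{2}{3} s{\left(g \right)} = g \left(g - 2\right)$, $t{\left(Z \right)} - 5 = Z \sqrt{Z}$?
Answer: $273$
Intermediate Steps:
$t{\left(Z \right)} = 5 + Z^{\frac{3}{2}}$ ($t{\left(Z \right)} = 5 + Z \sqrt{Z} = 5 + Z^{\frac{3}{2}}$)
$s{\left(g \right)} = \frac{3 g \left(-2 + g\right)}{2}$ ($s{\left(g \right)} = \frac{3 g \left(g - 2\right)}{2} = \frac{3 g \left(-2 + g\right)}{2}$)
$P{\left(y,W \right)} = 75$ ($P{\left(y,W \right)} = -3 + \left(-2 + 80\right) = -3 + 78 = 75$)
$T{\left(O,n \right)} = \frac{9 n}{2}$ ($T{\left(O,n \right)} = \frac{3 \left(-5 + 4\right) \left(-2 + \left(-5 + 4\right)\right)}{2} n = \frac{3}{2} \left(-1\right) \left(-2 - 1\right) n = \frac{3}{2} \left(-1\right) \left(-3\right) n = \frac{9 n}{2}$)
$P{\left(-98,t{\left(-4 \right)} \right)} - T{\left(-166,-44 \right)} = 75 - \frac{9}{2} \left(-44\right) = 75 - -198 = 75 + 198 = 273$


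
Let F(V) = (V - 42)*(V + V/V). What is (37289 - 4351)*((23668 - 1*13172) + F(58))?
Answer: 376810720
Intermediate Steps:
F(V) = (1 + V)*(-42 + V) (F(V) = (-42 + V)*(V + 1) = (-42 + V)*(1 + V) = (1 + V)*(-42 + V))
(37289 - 4351)*((23668 - 1*13172) + F(58)) = (37289 - 4351)*((23668 - 1*13172) + (-42 + 58² - 41*58)) = 32938*((23668 - 13172) + (-42 + 3364 - 2378)) = 32938*(10496 + 944) = 32938*11440 = 376810720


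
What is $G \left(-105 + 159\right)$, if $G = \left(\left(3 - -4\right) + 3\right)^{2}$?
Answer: $5400$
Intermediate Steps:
$G = 100$ ($G = \left(\left(3 + 4\right) + 3\right)^{2} = \left(7 + 3\right)^{2} = 10^{2} = 100$)
$G \left(-105 + 159\right) = 100 \left(-105 + 159\right) = 100 \cdot 54 = 5400$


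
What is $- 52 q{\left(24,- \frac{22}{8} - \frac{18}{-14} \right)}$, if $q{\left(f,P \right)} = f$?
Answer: $-1248$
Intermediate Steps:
$- 52 q{\left(24,- \frac{22}{8} - \frac{18}{-14} \right)} = \left(-52\right) 24 = -1248$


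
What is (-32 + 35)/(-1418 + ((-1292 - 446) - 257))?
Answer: -3/3413 ≈ -0.00087899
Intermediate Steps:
(-32 + 35)/(-1418 + ((-1292 - 446) - 257)) = 3/(-1418 + (-1738 - 257)) = 3/(-1418 - 1995) = 3/(-3413) = 3*(-1/3413) = -3/3413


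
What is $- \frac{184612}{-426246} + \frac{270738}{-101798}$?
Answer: $- \frac{24151964293}{10847747577} \approx -2.2264$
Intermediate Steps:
$- \frac{184612}{-426246} + \frac{270738}{-101798} = \left(-184612\right) \left(- \frac{1}{426246}\right) + 270738 \left(- \frac{1}{101798}\right) = \frac{92306}{213123} - \frac{135369}{50899} = - \frac{24151964293}{10847747577}$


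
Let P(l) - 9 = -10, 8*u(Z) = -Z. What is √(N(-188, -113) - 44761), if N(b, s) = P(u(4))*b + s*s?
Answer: 2*I*√7951 ≈ 178.34*I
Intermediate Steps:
u(Z) = -Z/8 (u(Z) = (-Z)/8 = -Z/8)
P(l) = -1 (P(l) = 9 - 10 = -1)
N(b, s) = s² - b (N(b, s) = -b + s*s = -b + s² = s² - b)
√(N(-188, -113) - 44761) = √(((-113)² - 1*(-188)) - 44761) = √((12769 + 188) - 44761) = √(12957 - 44761) = √(-31804) = 2*I*√7951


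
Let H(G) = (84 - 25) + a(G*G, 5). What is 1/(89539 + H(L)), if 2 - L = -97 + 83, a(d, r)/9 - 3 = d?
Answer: 1/91929 ≈ 1.0878e-5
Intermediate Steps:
a(d, r) = 27 + 9*d
L = 16 (L = 2 - (-97 + 83) = 2 - 1*(-14) = 2 + 14 = 16)
H(G) = 86 + 9*G**2 (H(G) = (84 - 25) + (27 + 9*(G*G)) = 59 + (27 + 9*G**2) = 86 + 9*G**2)
1/(89539 + H(L)) = 1/(89539 + (86 + 9*16**2)) = 1/(89539 + (86 + 9*256)) = 1/(89539 + (86 + 2304)) = 1/(89539 + 2390) = 1/91929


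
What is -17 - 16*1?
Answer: -33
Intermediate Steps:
-17 - 16*1 = -17 - 16 = -33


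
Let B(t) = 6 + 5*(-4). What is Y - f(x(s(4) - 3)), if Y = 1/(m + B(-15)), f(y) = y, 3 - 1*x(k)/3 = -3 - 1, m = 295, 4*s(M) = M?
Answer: -5900/281 ≈ -20.996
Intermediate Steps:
B(t) = -14 (B(t) = 6 - 20 = -14)
s(M) = M/4
x(k) = 21 (x(k) = 9 - 3*(-3 - 1) = 9 - 3*(-4) = 9 + 12 = 21)
Y = 1/281 (Y = 1/(295 - 14) = 1/281 ≈ 0.0035587)
Y - f(x(s(4) - 3)) = 1/281 - 1*21 = 1/281 - 21 = -5900/281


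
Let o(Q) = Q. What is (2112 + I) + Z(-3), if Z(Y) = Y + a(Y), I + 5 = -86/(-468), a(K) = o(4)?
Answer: 493315/234 ≈ 2108.2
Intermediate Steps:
a(K) = 4
I = -1127/234 (I = -5 - 86/(-468) = -5 - 86*(-1/468) = -5 + 43/234 = -1127/234 ≈ -4.8162)
Z(Y) = 4 + Y (Z(Y) = Y + 4 = 4 + Y)
(2112 + I) + Z(-3) = (2112 - 1127/234) + (4 - 3) = 493081/234 + 1 = 493315/234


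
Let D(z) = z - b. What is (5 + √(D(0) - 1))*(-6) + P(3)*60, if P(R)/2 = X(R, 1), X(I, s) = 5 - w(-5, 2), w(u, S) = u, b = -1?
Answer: 1170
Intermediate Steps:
D(z) = 1 + z (D(z) = z - 1*(-1) = z + 1 = 1 + z)
X(I, s) = 10 (X(I, s) = 5 - 1*(-5) = 5 + 5 = 10)
P(R) = 20 (P(R) = 2*10 = 20)
(5 + √(D(0) - 1))*(-6) + P(3)*60 = (5 + √((1 + 0) - 1))*(-6) + 20*60 = (5 + √(1 - 1))*(-6) + 1200 = (5 + √0)*(-6) + 1200 = (5 + 0)*(-6) + 1200 = 5*(-6) + 1200 = -30 + 1200 = 1170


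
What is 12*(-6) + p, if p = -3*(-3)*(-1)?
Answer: -81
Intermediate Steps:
p = -9 (p = 9*(-1) = -9)
12*(-6) + p = 12*(-6) - 9 = -72 - 9 = -81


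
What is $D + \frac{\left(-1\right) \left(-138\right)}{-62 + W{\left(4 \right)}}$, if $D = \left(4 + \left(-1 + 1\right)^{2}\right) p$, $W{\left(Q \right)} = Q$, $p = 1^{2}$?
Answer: $\frac{47}{29} \approx 1.6207$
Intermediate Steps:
$p = 1$
$D = 4$ ($D = \left(4 + \left(-1 + 1\right)^{2}\right) 1 = \left(4 + 0^{2}\right) 1 = \left(4 + 0\right) 1 = 4 \cdot 1 = 4$)
$D + \frac{\left(-1\right) \left(-138\right)}{-62 + W{\left(4 \right)}} = 4 + \frac{\left(-1\right) \left(-138\right)}{-62 + 4} = 4 + \frac{1}{-58} \cdot 138 = 4 - \frac{69}{29} = \frac{47}{29}$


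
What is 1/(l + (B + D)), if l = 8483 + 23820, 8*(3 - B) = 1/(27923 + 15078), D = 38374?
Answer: 344008/24314485439 ≈ 1.4148e-5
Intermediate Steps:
B = 1032023/344008 (B = 3 - 1/(8*(27923 + 15078)) = 3 - ⅛/43001 = 3 - ⅛*1/43001 = 3 - 1/344008 = 1032023/344008 ≈ 3.0000)
l = 32303
1/(l + (B + D)) = 1/(32303 + (1032023/344008 + 38374)) = 1/(32303 + 13201995015/344008) = 1/(24314485439/344008) = 344008/24314485439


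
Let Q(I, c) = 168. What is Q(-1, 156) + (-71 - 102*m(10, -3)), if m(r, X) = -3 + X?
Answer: 709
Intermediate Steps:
Q(-1, 156) + (-71 - 102*m(10, -3)) = 168 + (-71 - 102*(-3 - 3)) = 168 + (-71 - 102*(-6)) = 168 + (-71 + 612) = 168 + 541 = 709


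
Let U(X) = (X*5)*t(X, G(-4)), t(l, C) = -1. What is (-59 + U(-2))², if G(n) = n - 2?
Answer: 2401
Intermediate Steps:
G(n) = -2 + n
U(X) = -5*X (U(X) = (X*5)*(-1) = (5*X)*(-1) = -5*X)
(-59 + U(-2))² = (-59 - 5*(-2))² = (-59 + 10)² = (-49)² = 2401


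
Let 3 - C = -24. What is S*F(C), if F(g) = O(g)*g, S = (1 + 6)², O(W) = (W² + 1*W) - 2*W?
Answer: 928746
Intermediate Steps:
C = 27 (C = 3 - 1*(-24) = 3 + 24 = 27)
O(W) = W² - W (O(W) = (W² + W) - 2*W = (W + W²) - 2*W = W² - W)
S = 49 (S = 7² = 49)
F(g) = g²*(-1 + g) (F(g) = (g*(-1 + g))*g = g²*(-1 + g))
S*F(C) = 49*(27²*(-1 + 27)) = 49*(729*26) = 49*18954 = 928746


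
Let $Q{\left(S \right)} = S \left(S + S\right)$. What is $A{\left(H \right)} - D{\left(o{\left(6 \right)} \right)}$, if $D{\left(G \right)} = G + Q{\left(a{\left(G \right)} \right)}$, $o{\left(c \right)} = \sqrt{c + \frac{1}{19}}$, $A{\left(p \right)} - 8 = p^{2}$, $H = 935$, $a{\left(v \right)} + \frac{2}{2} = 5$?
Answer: $874201 - \frac{\sqrt{2185}}{19} \approx 8.742 \cdot 10^{5}$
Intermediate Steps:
$a{\left(v \right)} = 4$ ($a{\left(v \right)} = -1 + 5 = 4$)
$Q{\left(S \right)} = 2 S^{2}$ ($Q{\left(S \right)} = S 2 S = 2 S^{2}$)
$A{\left(p \right)} = 8 + p^{2}$
$o{\left(c \right)} = \sqrt{\frac{1}{19} + c}$ ($o{\left(c \right)} = \sqrt{c + \frac{1}{19}} = \sqrt{\frac{1}{19} + c}$)
$D{\left(G \right)} = 32 + G$ ($D{\left(G \right)} = G + 2 \cdot 4^{2} = G + 2 \cdot 16 = G + 32 = 32 + G$)
$A{\left(H \right)} - D{\left(o{\left(6 \right)} \right)} = \left(8 + 935^{2}\right) - \left(32 + \frac{\sqrt{19 + 361 \cdot 6}}{19}\right) = \left(8 + 874225\right) - \left(32 + \frac{\sqrt{19 + 2166}}{19}\right) = 874233 - \left(32 + \frac{\sqrt{2185}}{19}\right) = 874201 - \frac{\sqrt{2185}}{19}$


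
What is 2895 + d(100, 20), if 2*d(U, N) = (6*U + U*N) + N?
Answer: 4205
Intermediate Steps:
d(U, N) = N/2 + 3*U + N*U/2 (d(U, N) = ((6*U + U*N) + N)/2 = ((6*U + N*U) + N)/2 = (N + 6*U + N*U)/2 = N/2 + 3*U + N*U/2)
2895 + d(100, 20) = 2895 + ((½)*20 + 3*100 + (½)*20*100) = 2895 + (10 + 300 + 1000) = 2895 + 1310 = 4205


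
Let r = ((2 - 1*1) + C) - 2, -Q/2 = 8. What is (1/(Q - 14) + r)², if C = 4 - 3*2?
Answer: 8281/900 ≈ 9.2011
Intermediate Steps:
C = -2 (C = 4 - 6 = -2)
Q = -16 (Q = -2*8 = -16)
r = -3 (r = ((2 - 1*1) - 2) - 2 = ((2 - 1) - 2) - 2 = (1 - 2) - 2 = -1 - 2 = -3)
(1/(Q - 14) + r)² = (1/(-16 - 14) - 3)² = (1/(-30) - 3)² = (-1/30 - 3)² = (-91/30)² = 8281/900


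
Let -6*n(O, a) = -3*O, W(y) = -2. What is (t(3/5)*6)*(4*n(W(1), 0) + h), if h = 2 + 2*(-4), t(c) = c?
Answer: -36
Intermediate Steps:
n(O, a) = O/2 (n(O, a) = -(-1)*O/2 = O/2)
h = -6 (h = 2 - 8 = -6)
(t(3/5)*6)*(4*n(W(1), 0) + h) = ((3/5)*6)*(4*((½)*(-2)) - 6) = ((3*(⅕))*6)*(4*(-1) - 6) = ((⅗)*6)*(-4 - 6) = (18/5)*(-10) = -36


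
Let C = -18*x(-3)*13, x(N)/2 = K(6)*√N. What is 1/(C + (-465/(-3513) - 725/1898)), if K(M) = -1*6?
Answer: -1233041840030/116848103802923963713 - 13870857489926112*I*√3/116848103802923963713 ≈ -1.0553e-8 - 0.00020561*I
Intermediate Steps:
K(M) = -6
x(N) = -12*√N (x(N) = 2*(-6*√N) = -12*√N)
C = 2808*I*√3 (C = -(-216)*√(-3)*13 = -(-216)*I*√3*13 = (216*I*√3)*13 = 2808*I*√3 ≈ 4863.6*I)
1/(C + (-465/(-3513) - 725/1898)) = 1/(2808*I*√3 + (-465/(-3513) - 725/1898)) = 1/(2808*I*√3 + (-465*(-1/3513) - 725*1/1898)) = 1/(2808*I*√3 + (155/1171 - 725/1898)) = 1/(2808*I*√3 - 554785/2222558) = 1/(-554785/2222558 + 2808*I*√3)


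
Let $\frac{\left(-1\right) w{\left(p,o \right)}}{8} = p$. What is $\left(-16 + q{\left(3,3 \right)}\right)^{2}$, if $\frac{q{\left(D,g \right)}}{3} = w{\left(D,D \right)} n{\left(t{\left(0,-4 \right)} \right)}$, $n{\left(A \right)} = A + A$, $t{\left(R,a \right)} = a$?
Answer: $313600$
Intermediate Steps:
$w{\left(p,o \right)} = - 8 p$
$n{\left(A \right)} = 2 A$
$q{\left(D,g \right)} = 192 D$ ($q{\left(D,g \right)} = 3 - 8 D 2 \left(-4\right) = 3 - 8 D \left(-8\right) = 3 \cdot 64 D = 192 D$)
$\left(-16 + q{\left(3,3 \right)}\right)^{2} = \left(-16 + 192 \cdot 3\right)^{2} = \left(-16 + 576\right)^{2} = 560^{2} = 313600$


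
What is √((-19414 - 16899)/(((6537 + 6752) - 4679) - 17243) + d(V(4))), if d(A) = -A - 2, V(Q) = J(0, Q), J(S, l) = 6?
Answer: 3*I*√31415487/8633 ≈ 1.9477*I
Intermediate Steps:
V(Q) = 6
d(A) = -2 - A
√((-19414 - 16899)/(((6537 + 6752) - 4679) - 17243) + d(V(4))) = √((-19414 - 16899)/(((6537 + 6752) - 4679) - 17243) + (-2 - 1*6)) = √(-36313/((13289 - 4679) - 17243) + (-2 - 6)) = √(-36313/(8610 - 17243) - 8) = √(-36313/(-8633) - 8) = √(-36313*(-1/8633) - 8) = √(36313/8633 - 8) = √(-32751/8633) = 3*I*√31415487/8633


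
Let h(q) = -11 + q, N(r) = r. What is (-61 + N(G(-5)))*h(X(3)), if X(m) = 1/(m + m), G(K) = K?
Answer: 715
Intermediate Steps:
X(m) = 1/(2*m)
(-61 + N(G(-5)))*h(X(3)) = (-61 - 5)*(-11 + (½)/3) = -66*(-11 + (½)*(⅓)) = -66*(-11 + ⅙) = -66*(-65/6) = 715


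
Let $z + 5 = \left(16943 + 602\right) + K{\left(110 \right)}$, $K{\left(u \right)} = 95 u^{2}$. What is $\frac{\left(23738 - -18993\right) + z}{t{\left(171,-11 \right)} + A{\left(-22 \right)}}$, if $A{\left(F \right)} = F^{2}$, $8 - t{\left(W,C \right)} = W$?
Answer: $\frac{403257}{107} \approx 3768.8$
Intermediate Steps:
$t{\left(W,C \right)} = 8 - W$
$z = 1167040$ ($z = -5 + \left(\left(16943 + 602\right) + 95 \cdot 110^{2}\right) = -5 + \left(17545 + 95 \cdot 12100\right) = -5 + \left(17545 + 1149500\right) = -5 + 1167045 = 1167040$)
$\frac{\left(23738 - -18993\right) + z}{t{\left(171,-11 \right)} + A{\left(-22 \right)}} = \frac{\left(23738 - -18993\right) + 1167040}{\left(8 - 171\right) + \left(-22\right)^{2}} = \frac{\left(23738 + 18993\right) + 1167040}{\left(8 - 171\right) + 484} = \frac{42731 + 1167040}{-163 + 484} = \frac{1209771}{321} = 1209771 \cdot \frac{1}{321} = \frac{403257}{107}$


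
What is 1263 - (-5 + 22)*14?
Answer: 1025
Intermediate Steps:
1263 - (-5 + 22)*14 = 1263 - 17*14 = 1263 - 1*238 = 1263 - 238 = 1025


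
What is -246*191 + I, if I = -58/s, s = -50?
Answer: -1174621/25 ≈ -46985.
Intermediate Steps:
I = 29/25 (I = -58/(-50) = -58*(-1/50) = 29/25 ≈ 1.1600)
-246*191 + I = -246*191 + 29/25 = -46986 + 29/25 = -1174621/25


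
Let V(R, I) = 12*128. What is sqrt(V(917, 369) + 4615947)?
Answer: sqrt(4617483) ≈ 2148.8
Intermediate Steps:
V(R, I) = 1536
sqrt(V(917, 369) + 4615947) = sqrt(1536 + 4615947) = sqrt(4617483)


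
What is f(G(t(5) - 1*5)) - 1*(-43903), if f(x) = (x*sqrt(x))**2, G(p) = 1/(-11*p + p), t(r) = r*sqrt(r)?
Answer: 21951499999/500000 - sqrt(5)/1000000 ≈ 43903.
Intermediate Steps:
t(r) = r**(3/2)
G(p) = -1/(10*p) (G(p) = 1/(-10*p) = -1/(10*p))
f(x) = x**3 (f(x) = (x**(3/2))**2 = x**3)
f(G(t(5) - 1*5)) - 1*(-43903) = (-1/(10*(5**(3/2) - 1*5)))**3 - 1*(-43903) = (-1/(10*(5*sqrt(5) - 5)))**3 + 43903 = (-1/(10*(-5 + 5*sqrt(5))))**3 + 43903 = -1/(1000*(-5 + 5*sqrt(5))**3) + 43903 = 43903 - 1/(1000*(-5 + 5*sqrt(5))**3)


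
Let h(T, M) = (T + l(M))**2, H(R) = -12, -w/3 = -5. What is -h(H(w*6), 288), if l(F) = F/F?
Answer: -121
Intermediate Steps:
w = 15 (w = -3*(-5) = 15)
l(F) = 1
h(T, M) = (1 + T)**2 (h(T, M) = (T + 1)**2 = (1 + T)**2)
-h(H(w*6), 288) = -(1 - 12)**2 = -1*(-11)**2 = -1*121 = -121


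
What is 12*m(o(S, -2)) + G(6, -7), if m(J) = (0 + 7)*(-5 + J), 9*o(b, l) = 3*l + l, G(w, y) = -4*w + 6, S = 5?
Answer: -1538/3 ≈ -512.67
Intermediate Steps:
G(w, y) = 6 - 4*w
o(b, l) = 4*l/9 (o(b, l) = (3*l + l)/9 = (4*l)/9 = 4*l/9)
m(J) = -35 + 7*J (m(J) = 7*(-5 + J) = -35 + 7*J)
12*m(o(S, -2)) + G(6, -7) = 12*(-35 + 7*((4/9)*(-2))) + (6 - 4*6) = 12*(-35 + 7*(-8/9)) + (6 - 24) = 12*(-35 - 56/9) - 18 = 12*(-371/9) - 18 = -1484/3 - 18 = -1538/3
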